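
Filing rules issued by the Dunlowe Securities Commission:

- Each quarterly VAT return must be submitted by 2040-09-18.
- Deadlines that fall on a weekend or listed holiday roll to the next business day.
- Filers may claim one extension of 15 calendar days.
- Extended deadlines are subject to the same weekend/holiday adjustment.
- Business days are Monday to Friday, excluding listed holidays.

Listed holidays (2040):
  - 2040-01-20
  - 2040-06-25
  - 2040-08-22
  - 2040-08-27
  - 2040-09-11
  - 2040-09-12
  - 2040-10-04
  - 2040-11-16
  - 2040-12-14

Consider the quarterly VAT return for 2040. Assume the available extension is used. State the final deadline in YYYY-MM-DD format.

The statutory due date is 2040-09-18.
2040-09-18 is a Tuesday and not a listed holiday, so it stands.
Applying the 15-calendar-day extension: 2040-09-18 + 15 days = 2040-10-03.
Since 2040-10-03 is a Wednesday and not a holiday, the date is unchanged.
Final deadline: 2040-10-03.

2040-10-03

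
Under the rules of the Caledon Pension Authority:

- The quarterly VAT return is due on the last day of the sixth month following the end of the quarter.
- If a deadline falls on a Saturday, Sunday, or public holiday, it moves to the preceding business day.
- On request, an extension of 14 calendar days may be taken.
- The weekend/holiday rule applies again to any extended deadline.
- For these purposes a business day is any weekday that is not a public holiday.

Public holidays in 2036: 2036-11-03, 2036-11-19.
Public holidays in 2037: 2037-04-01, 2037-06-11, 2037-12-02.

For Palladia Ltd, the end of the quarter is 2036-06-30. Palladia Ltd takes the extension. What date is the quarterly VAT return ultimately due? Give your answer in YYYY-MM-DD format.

2037-01-14

The sixth month after 2036-06-30 is December 2036, whose last day is 2036-12-31.
2036-12-31 (Wednesday) is already a business day.
Applying the 14-calendar-day extension: 2036-12-31 + 14 days = 2037-01-14.
2037-01-14 (Wednesday) is already a business day.
Deadline: 2037-01-14.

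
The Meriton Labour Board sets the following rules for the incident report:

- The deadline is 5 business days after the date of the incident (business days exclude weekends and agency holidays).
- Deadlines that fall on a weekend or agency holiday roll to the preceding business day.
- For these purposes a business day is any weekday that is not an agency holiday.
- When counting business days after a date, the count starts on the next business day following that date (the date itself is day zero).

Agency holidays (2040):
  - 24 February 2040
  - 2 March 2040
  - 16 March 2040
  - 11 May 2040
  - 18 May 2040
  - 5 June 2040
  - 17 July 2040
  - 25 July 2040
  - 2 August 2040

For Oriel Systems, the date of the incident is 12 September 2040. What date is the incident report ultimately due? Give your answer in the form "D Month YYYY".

Starting the day after 12 September 2040 and counting 5 business days lands on 19 September 2040.
19 September 2040 (Wednesday) is already a business day.
Final deadline: 19 September 2040.

19 September 2040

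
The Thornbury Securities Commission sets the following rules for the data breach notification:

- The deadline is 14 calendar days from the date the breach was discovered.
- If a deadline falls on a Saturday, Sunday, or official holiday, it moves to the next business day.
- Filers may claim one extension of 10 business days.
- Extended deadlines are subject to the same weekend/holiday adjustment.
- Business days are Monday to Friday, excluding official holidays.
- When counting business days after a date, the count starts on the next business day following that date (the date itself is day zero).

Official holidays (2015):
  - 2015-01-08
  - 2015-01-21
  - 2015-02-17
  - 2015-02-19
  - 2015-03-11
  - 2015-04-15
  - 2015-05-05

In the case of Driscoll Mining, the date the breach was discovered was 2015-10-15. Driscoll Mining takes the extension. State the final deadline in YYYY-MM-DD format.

Adding 14 calendar days to 2015-10-15 gives 2015-10-29.
2015-10-29 (Thursday) is already a business day.
The 10-business-day extension runs from 2015-10-29 to 2015-11-12.
2015-11-12 is a Thursday and not a listed holiday, so it stands.
So the filing is due 2015-11-12.

2015-11-12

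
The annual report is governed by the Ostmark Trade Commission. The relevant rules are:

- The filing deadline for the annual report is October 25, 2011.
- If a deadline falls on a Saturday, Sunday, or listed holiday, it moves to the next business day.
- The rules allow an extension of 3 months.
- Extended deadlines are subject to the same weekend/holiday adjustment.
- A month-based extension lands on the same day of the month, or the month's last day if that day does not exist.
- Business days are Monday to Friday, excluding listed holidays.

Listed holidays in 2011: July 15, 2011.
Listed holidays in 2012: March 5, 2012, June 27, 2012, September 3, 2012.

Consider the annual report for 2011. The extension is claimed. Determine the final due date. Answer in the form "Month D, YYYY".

Start from the fixed due date, October 25, 2011.
Since October 25, 2011 is a Tuesday and not a holiday, the date is unchanged.
Applying the 3 months extension: 3 months after October 25, 2011 is January 25, 2012.
Since January 25, 2012 is a Wednesday and not a holiday, the date is unchanged.
The final due date is January 25, 2012.

January 25, 2012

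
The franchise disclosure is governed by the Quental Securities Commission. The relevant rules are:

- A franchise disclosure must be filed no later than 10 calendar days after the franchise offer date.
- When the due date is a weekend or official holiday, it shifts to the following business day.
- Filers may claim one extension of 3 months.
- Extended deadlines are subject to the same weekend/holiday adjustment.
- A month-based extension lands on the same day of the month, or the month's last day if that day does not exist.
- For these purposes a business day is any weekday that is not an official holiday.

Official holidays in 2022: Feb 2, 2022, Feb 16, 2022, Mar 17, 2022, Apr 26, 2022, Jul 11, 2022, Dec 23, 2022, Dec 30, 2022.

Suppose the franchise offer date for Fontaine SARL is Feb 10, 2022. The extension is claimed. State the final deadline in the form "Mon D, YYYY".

May 23, 2022

10 calendar days after Feb 10, 2022 is Feb 20, 2022.
Feb 20, 2022 is a Sunday, so it moves to the next business day, Feb 21, 2022 (Monday).
The 3 months extension carries Feb 21, 2022 to May 21, 2022.
May 21, 2022 falls on a Saturday. Rolling to the next business day gives May 23, 2022, a Monday.
Final deadline: May 23, 2022.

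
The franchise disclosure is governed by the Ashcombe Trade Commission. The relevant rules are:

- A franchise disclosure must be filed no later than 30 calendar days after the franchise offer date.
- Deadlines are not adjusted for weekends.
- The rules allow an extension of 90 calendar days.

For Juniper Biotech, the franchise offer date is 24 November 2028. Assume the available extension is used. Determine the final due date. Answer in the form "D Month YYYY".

From 24 November 2028, 30 calendar days later is 24 December 2028.
No adjustment is made for weekends or holidays, so 24 December 2028 stands.
Applying the 90-calendar-day extension: 24 December 2028 + 90 days = 24 March 2029.
No adjustment is made for weekends or holidays, so 24 March 2029 stands.
The final due date is 24 March 2029.

24 March 2029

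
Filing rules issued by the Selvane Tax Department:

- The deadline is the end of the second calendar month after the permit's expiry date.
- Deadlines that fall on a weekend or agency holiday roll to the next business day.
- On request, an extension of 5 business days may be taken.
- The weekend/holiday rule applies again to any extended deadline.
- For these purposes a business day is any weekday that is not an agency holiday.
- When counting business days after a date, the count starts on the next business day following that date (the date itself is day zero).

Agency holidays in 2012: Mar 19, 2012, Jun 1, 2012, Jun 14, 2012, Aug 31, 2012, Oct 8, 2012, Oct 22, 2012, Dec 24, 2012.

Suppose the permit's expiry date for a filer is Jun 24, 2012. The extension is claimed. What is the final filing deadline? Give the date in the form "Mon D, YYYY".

Sep 10, 2012

2 months after Jun 24, 2012 falls in August 2012; the last day of that month is Aug 31, 2012.
Aug 31, 2012 is a listed holiday; the next business day is Sep 3, 2012 (Monday).
The 5-business-day extension runs from Sep 3, 2012 to Sep 10, 2012.
Sep 10, 2012 falls on a Monday, which is a business day, so no adjustment is needed.
Deadline: Sep 10, 2012.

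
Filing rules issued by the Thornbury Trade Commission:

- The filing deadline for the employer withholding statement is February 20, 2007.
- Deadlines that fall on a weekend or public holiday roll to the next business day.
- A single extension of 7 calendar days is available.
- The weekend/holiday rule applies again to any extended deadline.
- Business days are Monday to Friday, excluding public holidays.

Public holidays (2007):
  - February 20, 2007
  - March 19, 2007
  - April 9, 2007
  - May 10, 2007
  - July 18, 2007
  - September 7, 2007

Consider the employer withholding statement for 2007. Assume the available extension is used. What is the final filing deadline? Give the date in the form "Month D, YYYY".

February 28, 2007

The statutory due date is February 20, 2007.
February 20, 2007 falls on a listed holiday. Rolling to the next business day gives February 21, 2007, a Wednesday.
With the 7-day extension, February 21, 2007 becomes February 28, 2007.
February 28, 2007 (Wednesday) is already a business day.
Final deadline: February 28, 2007.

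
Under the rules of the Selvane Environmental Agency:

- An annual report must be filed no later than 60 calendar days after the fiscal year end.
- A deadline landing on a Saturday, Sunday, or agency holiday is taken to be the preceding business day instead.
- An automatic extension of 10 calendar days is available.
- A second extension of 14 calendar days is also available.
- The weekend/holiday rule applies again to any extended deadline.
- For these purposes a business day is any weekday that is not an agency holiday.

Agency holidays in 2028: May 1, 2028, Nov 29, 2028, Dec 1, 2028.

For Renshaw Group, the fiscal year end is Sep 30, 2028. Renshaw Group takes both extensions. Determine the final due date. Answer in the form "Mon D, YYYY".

60 calendar days after Sep 30, 2028 is Nov 29, 2028.
Nov 29, 2028 falls on a listed holiday. Rolling to the preceding business day gives Nov 28, 2028, a Tuesday.
With the 10-day extension, Nov 28, 2028 becomes Dec 8, 2028.
Since Dec 8, 2028 is a Friday and not a holiday, the date is unchanged.
With the 14-day extension, Dec 8, 2028 becomes Dec 22, 2028.
Dec 22, 2028 falls on a Friday, which is a business day, so no adjustment is needed.
Final deadline: Dec 22, 2028.

Dec 22, 2028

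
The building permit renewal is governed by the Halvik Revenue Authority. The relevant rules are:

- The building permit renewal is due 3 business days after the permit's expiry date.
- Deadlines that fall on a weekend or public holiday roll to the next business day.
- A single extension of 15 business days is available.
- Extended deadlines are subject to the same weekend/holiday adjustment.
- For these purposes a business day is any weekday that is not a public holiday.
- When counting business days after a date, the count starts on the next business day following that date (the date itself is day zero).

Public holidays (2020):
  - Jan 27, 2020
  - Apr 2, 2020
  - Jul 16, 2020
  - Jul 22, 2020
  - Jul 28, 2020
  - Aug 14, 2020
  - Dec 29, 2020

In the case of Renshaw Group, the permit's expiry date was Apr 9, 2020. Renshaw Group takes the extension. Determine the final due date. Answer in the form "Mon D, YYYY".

Starting the day after Apr 9, 2020 and counting 3 business days lands on Apr 14, 2020.
Apr 14, 2020 falls on a Tuesday, which is a business day, so no adjustment is needed.
Applying the 15-business-day extension: 15 business days after Apr 14, 2020 is May 5, 2020.
May 5, 2020 falls on a Tuesday, which is a business day, so no adjustment is needed.
Deadline: May 5, 2020.

May 5, 2020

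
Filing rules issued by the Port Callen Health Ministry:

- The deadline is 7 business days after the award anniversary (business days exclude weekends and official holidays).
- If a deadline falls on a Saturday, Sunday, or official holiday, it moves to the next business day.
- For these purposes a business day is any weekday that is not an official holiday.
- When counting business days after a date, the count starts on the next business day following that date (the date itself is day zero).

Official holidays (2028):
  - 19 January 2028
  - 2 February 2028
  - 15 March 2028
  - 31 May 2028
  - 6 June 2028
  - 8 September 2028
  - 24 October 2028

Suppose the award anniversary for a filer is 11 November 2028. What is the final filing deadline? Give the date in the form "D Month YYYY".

21 November 2028

Starting the day after 11 November 2028 and counting 7 business days lands on 21 November 2028.
21 November 2028 falls on a Tuesday, which is a business day, so no adjustment is needed.
Final deadline: 21 November 2028.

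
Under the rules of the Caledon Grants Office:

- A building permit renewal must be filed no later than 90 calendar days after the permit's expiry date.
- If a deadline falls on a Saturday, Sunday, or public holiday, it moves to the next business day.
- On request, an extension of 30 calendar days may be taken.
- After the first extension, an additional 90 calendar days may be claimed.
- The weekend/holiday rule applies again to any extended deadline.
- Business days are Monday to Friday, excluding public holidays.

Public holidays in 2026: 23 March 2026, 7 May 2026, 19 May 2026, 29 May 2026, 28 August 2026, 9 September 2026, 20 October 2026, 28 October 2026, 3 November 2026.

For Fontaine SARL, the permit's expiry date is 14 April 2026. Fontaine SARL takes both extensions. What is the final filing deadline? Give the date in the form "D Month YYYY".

From 14 April 2026, 90 calendar days later is 13 July 2026.
Since 13 July 2026 is a Monday and not a holiday, the date is unchanged.
Add the 30 calendar-day extension to 13 July 2026: 12 August 2026.
Since 12 August 2026 is a Wednesday and not a holiday, the date is unchanged.
With the 90-day extension, 12 August 2026 becomes 10 November 2026.
10 November 2026 falls on a Tuesday, which is a business day, so no adjustment is needed.
Final deadline: 10 November 2026.

10 November 2026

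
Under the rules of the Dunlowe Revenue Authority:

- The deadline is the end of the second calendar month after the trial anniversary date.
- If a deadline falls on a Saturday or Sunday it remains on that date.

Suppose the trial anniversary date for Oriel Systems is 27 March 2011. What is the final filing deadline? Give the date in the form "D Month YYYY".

31 May 2011

2 months after 27 March 2011 falls in May 2011; the last day of that month is 31 May 2011.
31 May 2011 falls on a Tuesday. The rules make no weekend/holiday allowance, so it remains 31 May 2011.
Final deadline: 31 May 2011.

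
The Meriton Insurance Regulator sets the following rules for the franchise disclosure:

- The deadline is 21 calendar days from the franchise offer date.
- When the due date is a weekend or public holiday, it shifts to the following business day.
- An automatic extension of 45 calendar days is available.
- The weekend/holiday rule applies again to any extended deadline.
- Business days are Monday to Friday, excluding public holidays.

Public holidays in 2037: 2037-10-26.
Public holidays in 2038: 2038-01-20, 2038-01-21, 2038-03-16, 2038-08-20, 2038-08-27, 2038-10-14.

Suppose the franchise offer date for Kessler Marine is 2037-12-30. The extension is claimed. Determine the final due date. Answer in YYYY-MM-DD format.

21 calendar days after 2037-12-30 is 2038-01-20.
2038-01-20 falls on a listed holiday. Rolling to the next business day gives 2038-01-22, a Friday.
Add the 45 calendar-day extension to 2038-01-22: 2038-03-08.
2038-03-08 (Monday) is already a business day.
Final deadline: 2038-03-08.

2038-03-08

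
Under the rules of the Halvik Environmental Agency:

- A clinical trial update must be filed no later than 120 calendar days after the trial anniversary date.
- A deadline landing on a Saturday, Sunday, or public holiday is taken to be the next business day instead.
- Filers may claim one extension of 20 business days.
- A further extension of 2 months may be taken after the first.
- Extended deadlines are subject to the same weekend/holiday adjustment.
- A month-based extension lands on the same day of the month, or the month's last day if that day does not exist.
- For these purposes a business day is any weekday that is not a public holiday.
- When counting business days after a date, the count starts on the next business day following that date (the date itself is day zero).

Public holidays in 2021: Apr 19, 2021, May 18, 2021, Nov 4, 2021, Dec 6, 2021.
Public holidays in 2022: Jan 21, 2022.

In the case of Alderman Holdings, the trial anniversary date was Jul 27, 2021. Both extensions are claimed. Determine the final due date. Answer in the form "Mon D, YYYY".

Feb 23, 2022

Adding 120 calendar days to Jul 27, 2021 gives Nov 24, 2021.
Nov 24, 2021 is a Wednesday and not a listed holiday, so it stands.
Counting 20 further business days from Nov 24, 2021 reaches Dec 23, 2021.
Dec 23, 2021 falls on a Thursday, which is a business day, so no adjustment is needed.
Applying the 2 months extension: 2 months after Dec 23, 2021 is Feb 23, 2022.
Since Feb 23, 2022 is a Wednesday and not a holiday, the date is unchanged.
Final deadline: Feb 23, 2022.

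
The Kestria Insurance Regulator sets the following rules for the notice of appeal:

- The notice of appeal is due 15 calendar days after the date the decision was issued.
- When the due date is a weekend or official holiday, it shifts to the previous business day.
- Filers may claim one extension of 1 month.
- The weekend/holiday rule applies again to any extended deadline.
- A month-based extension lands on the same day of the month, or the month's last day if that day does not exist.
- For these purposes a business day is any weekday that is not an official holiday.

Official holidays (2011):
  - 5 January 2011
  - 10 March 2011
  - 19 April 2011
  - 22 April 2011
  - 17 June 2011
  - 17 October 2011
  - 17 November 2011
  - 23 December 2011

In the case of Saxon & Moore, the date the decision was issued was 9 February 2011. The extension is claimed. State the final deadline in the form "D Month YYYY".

24 March 2011

Trigger date 9 February 2011 + 15 calendar days = 24 February 2011.
24 February 2011 (Thursday) is already a business day.
The 1 month extension carries 24 February 2011 to 24 March 2011.
Since 24 March 2011 is a Thursday and not a holiday, the date is unchanged.
The final due date is 24 March 2011.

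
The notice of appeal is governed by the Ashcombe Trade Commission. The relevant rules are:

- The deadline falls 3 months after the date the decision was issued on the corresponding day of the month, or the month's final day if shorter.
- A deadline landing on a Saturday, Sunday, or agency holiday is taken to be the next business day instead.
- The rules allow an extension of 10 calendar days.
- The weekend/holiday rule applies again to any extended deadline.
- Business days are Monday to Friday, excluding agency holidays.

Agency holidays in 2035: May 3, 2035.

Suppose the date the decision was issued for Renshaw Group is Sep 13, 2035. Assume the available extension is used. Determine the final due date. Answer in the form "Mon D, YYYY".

Dec 24, 2035

3 months after Sep 13, 2035, on the same day of the month, is Dec 13, 2035.
Dec 13, 2035 is a Thursday and not a listed holiday, so it stands.
Add the 10 calendar-day extension to Dec 13, 2035: Dec 23, 2035.
Dec 23, 2035 falls on a Sunday. Rolling to the next business day gives Dec 24, 2035, a Monday.
Final deadline: Dec 24, 2035.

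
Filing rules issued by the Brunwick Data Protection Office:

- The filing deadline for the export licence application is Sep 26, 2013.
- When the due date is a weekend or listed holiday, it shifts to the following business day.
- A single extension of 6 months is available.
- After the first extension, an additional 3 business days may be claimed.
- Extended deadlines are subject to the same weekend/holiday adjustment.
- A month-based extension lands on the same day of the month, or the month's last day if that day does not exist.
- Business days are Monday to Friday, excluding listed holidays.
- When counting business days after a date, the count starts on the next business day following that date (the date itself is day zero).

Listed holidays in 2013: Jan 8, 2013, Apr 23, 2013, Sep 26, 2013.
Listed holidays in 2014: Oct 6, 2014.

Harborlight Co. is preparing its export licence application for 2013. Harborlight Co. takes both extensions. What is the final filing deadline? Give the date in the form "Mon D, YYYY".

The statutory due date is Sep 26, 2013.
Sep 26, 2013 falls on a listed holiday. Rolling to the next business day gives Sep 27, 2013, a Friday.
Applying the 6 months extension: 6 months after Sep 27, 2013 is Mar 27, 2014.
Since Mar 27, 2014 is a Thursday and not a holiday, the date is unchanged.
Applying the 3-business-day extension: 3 business days after Mar 27, 2014 is Apr 1, 2014.
Apr 1, 2014 (Tuesday) is already a business day.
So the filing is due Apr 1, 2014.

Apr 1, 2014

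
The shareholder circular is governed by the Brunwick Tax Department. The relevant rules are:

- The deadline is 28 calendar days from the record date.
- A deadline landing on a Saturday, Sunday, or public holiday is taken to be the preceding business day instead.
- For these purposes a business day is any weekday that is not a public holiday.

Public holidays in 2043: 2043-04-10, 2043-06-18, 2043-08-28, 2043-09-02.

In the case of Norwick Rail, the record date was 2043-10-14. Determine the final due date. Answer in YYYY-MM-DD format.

2043-11-11

From 2043-10-14, 28 calendar days later is 2043-11-11.
2043-11-11 is a Wednesday and not a listed holiday, so it stands.
Deadline: 2043-11-11.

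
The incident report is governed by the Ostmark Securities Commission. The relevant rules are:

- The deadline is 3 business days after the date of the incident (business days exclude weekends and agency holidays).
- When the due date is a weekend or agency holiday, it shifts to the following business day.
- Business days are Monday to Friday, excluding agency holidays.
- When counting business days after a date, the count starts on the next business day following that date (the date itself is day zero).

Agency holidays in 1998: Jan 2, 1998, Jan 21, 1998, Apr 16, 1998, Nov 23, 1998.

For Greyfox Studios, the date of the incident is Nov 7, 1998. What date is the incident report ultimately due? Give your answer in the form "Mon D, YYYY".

Nov 11, 1998

Counting 3 business days after Nov 7, 1998 (skipping weekends and listed holidays) reaches Nov 11, 1998.
Nov 11, 1998 (Wednesday) is already a business day.
So the filing is due Nov 11, 1998.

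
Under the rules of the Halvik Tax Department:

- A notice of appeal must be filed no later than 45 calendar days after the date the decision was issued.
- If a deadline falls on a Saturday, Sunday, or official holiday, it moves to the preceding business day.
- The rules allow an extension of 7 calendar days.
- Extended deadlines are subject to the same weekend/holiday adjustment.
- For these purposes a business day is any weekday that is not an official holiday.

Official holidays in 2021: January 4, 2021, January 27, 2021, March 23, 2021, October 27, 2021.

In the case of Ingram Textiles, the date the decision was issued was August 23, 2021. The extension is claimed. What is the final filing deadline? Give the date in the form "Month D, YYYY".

Adding 45 calendar days to August 23, 2021 gives October 7, 2021.
Since October 7, 2021 is a Thursday and not a holiday, the date is unchanged.
The 7-calendar-day extension moves the deadline from October 7, 2021 to October 14, 2021.
October 14, 2021 falls on a Thursday, which is a business day, so no adjustment is needed.
So the filing is due October 14, 2021.

October 14, 2021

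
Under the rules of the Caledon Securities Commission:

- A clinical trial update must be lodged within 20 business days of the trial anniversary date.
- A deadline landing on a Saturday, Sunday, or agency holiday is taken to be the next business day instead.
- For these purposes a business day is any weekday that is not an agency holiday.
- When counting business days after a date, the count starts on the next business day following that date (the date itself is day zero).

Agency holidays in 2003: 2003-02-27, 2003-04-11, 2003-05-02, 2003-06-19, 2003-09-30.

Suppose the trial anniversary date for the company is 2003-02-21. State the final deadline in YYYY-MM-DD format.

20 business days after 2003-02-21, excluding weekends and holidays, is 2003-03-24.
Since 2003-03-24 is a Monday and not a holiday, the date is unchanged.
The final due date is 2003-03-24.

2003-03-24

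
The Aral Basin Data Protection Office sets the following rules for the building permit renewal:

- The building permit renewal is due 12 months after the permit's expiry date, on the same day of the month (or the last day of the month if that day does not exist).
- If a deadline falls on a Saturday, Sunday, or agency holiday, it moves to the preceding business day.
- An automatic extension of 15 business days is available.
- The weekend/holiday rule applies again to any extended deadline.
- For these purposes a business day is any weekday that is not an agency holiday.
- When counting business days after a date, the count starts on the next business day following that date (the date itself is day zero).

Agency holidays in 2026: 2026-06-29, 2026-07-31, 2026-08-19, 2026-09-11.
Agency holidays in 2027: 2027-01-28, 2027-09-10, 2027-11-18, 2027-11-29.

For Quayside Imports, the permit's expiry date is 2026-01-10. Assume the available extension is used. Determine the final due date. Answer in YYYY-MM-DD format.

12 months after 2026-01-10, on the same day of the month, is 2027-01-10.
2027-01-10 falls on a Sunday. Rolling to the preceding business day gives 2027-01-08, a Friday.
Counting 15 further business days from 2027-01-08 reaches 2027-02-01.
Since 2027-02-01 is a Monday and not a holiday, the date is unchanged.
Final deadline: 2027-02-01.

2027-02-01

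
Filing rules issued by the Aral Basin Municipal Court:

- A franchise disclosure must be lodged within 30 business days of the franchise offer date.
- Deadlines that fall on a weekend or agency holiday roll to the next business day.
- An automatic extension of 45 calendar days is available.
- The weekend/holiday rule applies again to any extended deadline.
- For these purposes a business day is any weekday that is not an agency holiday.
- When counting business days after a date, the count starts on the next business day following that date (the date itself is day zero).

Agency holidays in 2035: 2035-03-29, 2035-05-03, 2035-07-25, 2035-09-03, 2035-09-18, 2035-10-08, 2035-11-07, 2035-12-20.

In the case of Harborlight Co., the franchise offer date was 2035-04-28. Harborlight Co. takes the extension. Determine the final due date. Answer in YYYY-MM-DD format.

Starting the day after 2035-04-28 and counting 30 business days lands on 2035-06-11.
2035-06-11 is a Monday and not a listed holiday, so it stands.
The 45-calendar-day extension moves the deadline from 2035-06-11 to 2035-07-26.
2035-07-26 (Thursday) is already a business day.
The final due date is 2035-07-26.

2035-07-26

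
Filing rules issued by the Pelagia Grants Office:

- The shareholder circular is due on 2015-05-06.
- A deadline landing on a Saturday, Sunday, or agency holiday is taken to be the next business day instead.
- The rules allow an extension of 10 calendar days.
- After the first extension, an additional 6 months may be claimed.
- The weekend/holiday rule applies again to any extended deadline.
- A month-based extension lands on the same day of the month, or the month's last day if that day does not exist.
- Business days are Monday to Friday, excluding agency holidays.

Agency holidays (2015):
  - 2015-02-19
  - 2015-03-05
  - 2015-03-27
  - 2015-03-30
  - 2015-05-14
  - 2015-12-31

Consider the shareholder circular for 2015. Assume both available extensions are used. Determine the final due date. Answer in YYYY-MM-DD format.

2015-11-18

The statutory due date is 2015-05-06.
2015-05-06 falls on a Wednesday, which is a business day, so no adjustment is needed.
Applying the 10-calendar-day extension: 2015-05-06 + 10 days = 2015-05-16.
Because 2015-05-16 is a Saturday, the deadline becomes 2015-05-18 (Monday).
Applying the 6 months extension: 6 months after 2015-05-18 is 2015-11-18.
Since 2015-11-18 is a Wednesday and not a holiday, the date is unchanged.
So the filing is due 2015-11-18.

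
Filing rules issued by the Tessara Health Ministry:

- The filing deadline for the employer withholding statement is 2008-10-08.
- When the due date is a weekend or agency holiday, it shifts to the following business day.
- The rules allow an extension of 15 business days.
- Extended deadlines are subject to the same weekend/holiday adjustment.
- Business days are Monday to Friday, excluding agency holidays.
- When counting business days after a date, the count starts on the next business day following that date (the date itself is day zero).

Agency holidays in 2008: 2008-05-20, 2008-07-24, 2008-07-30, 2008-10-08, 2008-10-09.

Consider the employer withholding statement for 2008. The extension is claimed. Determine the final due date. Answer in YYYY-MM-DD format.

The stated deadline is 2008-10-08.
2008-10-08 falls on a listed holiday. Rolling to the next business day gives 2008-10-10, a Friday.
The 15-business-day extension runs from 2008-10-10 to 2008-10-31.
Since 2008-10-31 is a Friday and not a holiday, the date is unchanged.
So the filing is due 2008-10-31.

2008-10-31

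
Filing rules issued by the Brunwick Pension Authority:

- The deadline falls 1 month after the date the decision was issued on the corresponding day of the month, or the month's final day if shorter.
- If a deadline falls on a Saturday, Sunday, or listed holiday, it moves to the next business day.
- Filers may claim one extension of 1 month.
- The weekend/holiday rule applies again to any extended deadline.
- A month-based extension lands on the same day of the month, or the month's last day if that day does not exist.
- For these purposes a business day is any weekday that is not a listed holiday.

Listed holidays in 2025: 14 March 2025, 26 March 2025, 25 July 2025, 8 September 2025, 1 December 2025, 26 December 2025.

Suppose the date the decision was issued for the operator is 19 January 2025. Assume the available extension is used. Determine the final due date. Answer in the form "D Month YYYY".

19 March 2025

Moving 1 month forward from 19 January 2025 on the corresponding day gives 19 February 2025.
19 February 2025 falls on a Wednesday, which is a business day, so no adjustment is needed.
Applying the 1 month extension: 1 month after 19 February 2025 is 19 March 2025.
19 March 2025 (Wednesday) is already a business day.
So the filing is due 19 March 2025.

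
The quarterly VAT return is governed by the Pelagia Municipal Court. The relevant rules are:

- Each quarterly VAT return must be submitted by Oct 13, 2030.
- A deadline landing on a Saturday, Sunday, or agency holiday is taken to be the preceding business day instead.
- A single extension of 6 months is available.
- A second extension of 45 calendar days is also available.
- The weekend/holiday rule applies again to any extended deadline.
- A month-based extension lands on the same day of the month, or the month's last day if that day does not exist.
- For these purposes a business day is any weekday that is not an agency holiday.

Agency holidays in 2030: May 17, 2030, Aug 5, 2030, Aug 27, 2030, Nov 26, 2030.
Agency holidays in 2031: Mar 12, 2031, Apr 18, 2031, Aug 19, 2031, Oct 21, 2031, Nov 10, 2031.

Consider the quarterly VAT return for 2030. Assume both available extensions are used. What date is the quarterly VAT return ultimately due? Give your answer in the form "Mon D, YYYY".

The stated deadline is Oct 13, 2030.
Oct 13, 2030 falls on a Sunday. Rolling to the preceding business day gives Oct 11, 2030, a Friday.
Add 6 months to Oct 11, 2030: Apr 11, 2031.
Since Apr 11, 2031 is a Friday and not a holiday, the date is unchanged.
The 45-calendar-day extension moves the deadline from Apr 11, 2031 to May 26, 2031.
May 26, 2031 falls on a Monday, which is a business day, so no adjustment is needed.
Deadline: May 26, 2031.

May 26, 2031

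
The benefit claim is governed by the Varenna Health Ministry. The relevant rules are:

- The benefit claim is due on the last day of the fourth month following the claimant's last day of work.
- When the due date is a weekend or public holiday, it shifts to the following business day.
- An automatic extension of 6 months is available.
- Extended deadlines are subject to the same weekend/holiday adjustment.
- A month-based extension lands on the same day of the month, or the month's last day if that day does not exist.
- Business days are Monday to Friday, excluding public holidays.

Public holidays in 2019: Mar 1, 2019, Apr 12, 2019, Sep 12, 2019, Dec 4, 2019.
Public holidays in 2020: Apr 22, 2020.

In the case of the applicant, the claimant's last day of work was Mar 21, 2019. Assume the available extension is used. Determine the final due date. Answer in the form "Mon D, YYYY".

4 months after Mar 21, 2019 is July 2019; that month ends on Jul 31, 2019.
Jul 31, 2019 is a Wednesday and not a listed holiday, so it stands.
Add 6 months to Jul 31, 2019: Jan 31, 2020.
Jan 31, 2020 (Friday) is already a business day.
The final due date is Jan 31, 2020.

Jan 31, 2020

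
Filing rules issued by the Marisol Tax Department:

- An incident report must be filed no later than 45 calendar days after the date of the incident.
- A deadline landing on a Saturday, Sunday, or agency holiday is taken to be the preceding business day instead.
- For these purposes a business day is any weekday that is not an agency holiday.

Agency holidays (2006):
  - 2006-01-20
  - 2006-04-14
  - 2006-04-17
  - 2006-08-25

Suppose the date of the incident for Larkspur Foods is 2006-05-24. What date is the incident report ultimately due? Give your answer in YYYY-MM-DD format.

From 2006-05-24, 45 calendar days later is 2006-07-08.
Because 2006-07-08 is a Saturday, the deadline becomes 2006-07-07 (Friday).
So the filing is due 2006-07-07.

2006-07-07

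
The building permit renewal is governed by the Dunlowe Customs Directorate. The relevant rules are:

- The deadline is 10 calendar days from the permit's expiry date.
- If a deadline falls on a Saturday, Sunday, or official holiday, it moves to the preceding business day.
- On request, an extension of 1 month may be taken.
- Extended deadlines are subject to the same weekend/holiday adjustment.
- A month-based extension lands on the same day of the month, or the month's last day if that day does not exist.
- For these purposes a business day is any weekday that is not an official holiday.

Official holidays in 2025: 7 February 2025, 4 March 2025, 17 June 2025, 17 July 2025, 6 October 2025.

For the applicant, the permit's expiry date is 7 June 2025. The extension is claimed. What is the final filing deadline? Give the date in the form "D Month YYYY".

Adding 10 calendar days to 7 June 2025 gives 17 June 2025.
17 June 2025 is a listed holiday; the preceding business day is 16 June 2025 (Monday).
The 1 month extension carries 16 June 2025 to 16 July 2025.
16 July 2025 falls on a Wednesday, which is a business day, so no adjustment is needed.
The final due date is 16 July 2025.

16 July 2025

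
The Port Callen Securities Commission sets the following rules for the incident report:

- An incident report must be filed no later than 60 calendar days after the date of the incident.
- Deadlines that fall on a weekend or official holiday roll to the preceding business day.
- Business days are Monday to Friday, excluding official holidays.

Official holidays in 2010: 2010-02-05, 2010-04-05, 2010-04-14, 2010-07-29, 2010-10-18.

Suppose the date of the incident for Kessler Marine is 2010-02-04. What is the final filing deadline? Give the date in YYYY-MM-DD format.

60 calendar days after 2010-02-04 is 2010-04-05.
Because 2010-04-05 is a listed holiday, the deadline becomes 2010-04-02 (Friday).
Deadline: 2010-04-02.

2010-04-02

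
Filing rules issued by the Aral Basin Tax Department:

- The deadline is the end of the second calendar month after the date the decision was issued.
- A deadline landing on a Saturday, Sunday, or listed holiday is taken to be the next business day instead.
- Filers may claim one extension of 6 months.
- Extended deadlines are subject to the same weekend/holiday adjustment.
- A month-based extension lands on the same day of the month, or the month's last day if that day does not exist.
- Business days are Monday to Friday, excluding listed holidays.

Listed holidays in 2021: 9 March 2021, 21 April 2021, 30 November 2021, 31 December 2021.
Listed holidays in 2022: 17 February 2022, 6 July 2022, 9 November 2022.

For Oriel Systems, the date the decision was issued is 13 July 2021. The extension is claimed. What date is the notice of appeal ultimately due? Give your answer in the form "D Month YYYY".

30 March 2022

2 months after 13 July 2021 falls in September 2021; the last day of that month is 30 September 2021.
30 September 2021 is a Thursday and not a listed holiday, so it stands.
Applying the 6 months extension: 6 months after 30 September 2021 is 30 March 2022.
30 March 2022 (Wednesday) is already a business day.
Deadline: 30 March 2022.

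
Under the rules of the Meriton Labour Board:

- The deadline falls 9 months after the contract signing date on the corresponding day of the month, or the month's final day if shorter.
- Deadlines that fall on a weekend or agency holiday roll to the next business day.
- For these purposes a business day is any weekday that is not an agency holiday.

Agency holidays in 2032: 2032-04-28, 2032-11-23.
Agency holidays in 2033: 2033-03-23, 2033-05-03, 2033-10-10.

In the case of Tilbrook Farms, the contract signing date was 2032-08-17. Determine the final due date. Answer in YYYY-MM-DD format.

9 months from 2032-08-17 is 2033-05-17.
2033-05-17 is a Tuesday and not a listed holiday, so it stands.
So the filing is due 2033-05-17.

2033-05-17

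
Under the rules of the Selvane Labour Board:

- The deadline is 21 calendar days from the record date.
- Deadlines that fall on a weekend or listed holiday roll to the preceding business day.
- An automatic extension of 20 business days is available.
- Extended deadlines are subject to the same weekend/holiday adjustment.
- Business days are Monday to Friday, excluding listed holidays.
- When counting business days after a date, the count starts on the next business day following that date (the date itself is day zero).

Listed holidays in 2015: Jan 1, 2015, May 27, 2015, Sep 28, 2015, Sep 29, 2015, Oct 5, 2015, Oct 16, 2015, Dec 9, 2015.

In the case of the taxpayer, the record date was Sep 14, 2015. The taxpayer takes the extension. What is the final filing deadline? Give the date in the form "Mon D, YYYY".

Nov 3, 2015

21 calendar days after Sep 14, 2015 is Oct 5, 2015.
Because Oct 5, 2015 is a listed holiday, the deadline becomes Oct 2, 2015 (Friday).
Applying the 20-business-day extension: 20 business days after Oct 2, 2015 is Nov 3, 2015.
Nov 3, 2015 is a Tuesday and not a listed holiday, so it stands.
Final deadline: Nov 3, 2015.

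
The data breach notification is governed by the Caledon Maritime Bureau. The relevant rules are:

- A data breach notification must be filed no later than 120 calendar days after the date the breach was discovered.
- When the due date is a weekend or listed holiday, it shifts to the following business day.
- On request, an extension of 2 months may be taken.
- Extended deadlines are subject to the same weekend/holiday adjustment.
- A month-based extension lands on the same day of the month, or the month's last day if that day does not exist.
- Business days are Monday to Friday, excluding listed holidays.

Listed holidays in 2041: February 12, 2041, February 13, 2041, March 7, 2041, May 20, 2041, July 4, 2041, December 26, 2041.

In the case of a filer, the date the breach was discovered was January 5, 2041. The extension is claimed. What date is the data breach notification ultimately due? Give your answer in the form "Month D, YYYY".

From January 5, 2041, 120 calendar days later is May 5, 2041.
Because May 5, 2041 is a Sunday, the deadline becomes May 6, 2041 (Monday).
The 2 months extension carries May 6, 2041 to July 6, 2041.
July 6, 2041 is a Saturday; the next business day is July 8, 2041 (Monday).
The final due date is July 8, 2041.

July 8, 2041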